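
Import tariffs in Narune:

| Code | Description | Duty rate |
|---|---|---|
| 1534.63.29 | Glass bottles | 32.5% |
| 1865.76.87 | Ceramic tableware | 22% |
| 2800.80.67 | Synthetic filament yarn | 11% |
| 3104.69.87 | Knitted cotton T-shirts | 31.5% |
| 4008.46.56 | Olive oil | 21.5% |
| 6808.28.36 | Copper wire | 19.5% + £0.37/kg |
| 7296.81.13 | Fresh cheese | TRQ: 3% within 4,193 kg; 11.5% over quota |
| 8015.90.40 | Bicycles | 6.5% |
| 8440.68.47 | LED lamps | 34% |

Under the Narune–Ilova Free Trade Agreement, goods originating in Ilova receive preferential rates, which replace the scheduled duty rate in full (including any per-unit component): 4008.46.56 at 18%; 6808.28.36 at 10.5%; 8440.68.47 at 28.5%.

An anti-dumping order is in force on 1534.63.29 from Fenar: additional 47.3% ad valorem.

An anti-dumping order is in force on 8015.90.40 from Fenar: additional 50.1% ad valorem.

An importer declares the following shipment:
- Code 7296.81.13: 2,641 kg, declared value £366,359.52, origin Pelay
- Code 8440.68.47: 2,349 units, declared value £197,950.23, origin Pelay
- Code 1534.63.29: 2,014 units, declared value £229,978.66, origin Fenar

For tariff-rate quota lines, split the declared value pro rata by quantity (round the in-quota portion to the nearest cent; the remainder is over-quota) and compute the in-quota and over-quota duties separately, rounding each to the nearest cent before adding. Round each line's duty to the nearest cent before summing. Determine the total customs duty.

£261,816.84

Line 1 (7296.81.13, Pelay, 2,641 kg, £366,359.52):
Code 7296.81.13 is under a tariff-rate quota (threshold 4,193 kg). Quantity 2,641 kg is within the quota, so the in-quota rate 3% applies to the full value.
Duty = £366,359.52 × 3% = £10,990.79.
Line 2 (8440.68.47, Pelay, 2,349 units, £197,950.23):
Base rate for 8440.68.47 is 34%.
8440.68.47 has an FTA preferential rate, but origin Pelay is not Ilova; base rate stands.
Duty = £197,950.23 × 34% = £67,303.08.
Line 3 (1534.63.29, Fenar, 2,014 units, £229,978.66):
Base rate for 1534.63.29 is 32.5%.
Additional duty on 1534.63.29 from Fenar: +47.3%. Applied ad valorem rate: 32.5% + 47.3% = 79.8%.
Duty = £229,978.66 × 79.8% = £183,522.97.
Total = £10,990.79 + £67,303.08 + £183,522.97 = £261,816.84.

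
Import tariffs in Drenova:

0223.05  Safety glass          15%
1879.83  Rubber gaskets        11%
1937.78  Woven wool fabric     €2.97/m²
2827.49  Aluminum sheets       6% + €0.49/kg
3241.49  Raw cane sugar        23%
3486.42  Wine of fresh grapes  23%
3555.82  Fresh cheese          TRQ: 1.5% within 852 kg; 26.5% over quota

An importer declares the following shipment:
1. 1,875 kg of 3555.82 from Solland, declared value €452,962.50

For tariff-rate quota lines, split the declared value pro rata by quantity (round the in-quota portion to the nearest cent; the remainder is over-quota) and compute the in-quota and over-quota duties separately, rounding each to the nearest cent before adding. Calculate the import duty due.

Line 1 (3555.82, Solland, 1,875 kg, €452,962.50):
Code 3555.82 is under a tariff-rate quota (threshold 852 kg). In-quota: 852 kg at 1.5%; over-quota: 1,023 kg at 26.5%.
Pro-rata value split: in-quota = €452,962.50 × 852/1,875 = €205,826.16; over-quota = €452,962.50 − €205,826.16 = €247,136.34.
In-quota duty = €205,826.16 × 1.5% = €3,087.39. Over-quota duty = €247,136.34 × 26.5% = €65,491.13.
Line duty = €3,087.39 + €65,491.13 = €68,578.52.

€68,578.52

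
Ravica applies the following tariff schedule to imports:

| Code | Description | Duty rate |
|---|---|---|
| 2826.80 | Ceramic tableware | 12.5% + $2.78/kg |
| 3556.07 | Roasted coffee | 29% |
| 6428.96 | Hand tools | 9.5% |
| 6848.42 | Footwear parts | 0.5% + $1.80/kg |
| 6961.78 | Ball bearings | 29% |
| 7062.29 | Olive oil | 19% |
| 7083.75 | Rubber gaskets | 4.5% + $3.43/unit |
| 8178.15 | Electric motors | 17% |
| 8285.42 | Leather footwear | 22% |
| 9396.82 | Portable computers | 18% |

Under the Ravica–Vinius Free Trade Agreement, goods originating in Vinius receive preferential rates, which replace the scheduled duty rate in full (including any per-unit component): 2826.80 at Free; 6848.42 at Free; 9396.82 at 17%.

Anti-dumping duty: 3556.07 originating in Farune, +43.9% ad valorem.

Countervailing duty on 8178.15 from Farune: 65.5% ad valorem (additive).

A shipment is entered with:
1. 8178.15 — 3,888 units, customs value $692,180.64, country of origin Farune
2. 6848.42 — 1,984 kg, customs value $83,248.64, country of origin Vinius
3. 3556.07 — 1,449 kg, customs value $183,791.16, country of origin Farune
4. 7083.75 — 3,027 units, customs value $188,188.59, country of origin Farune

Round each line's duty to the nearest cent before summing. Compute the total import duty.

$723,883.89

Line 1 (8178.15, Farune, 3,888 units, $692,180.64):
Base rate for 8178.15 is 17%.
Additional duty on 8178.15 from Farune: +65.5%. Applied ad valorem rate: 17% + 65.5% = 82.5%.
Duty = $692,180.64 × 82.5% = $571,049.03.
Line 2 (6848.42, Vinius, 1,984 kg, $83,248.64):
Base rate for 6848.42 is 0.5% + $1.80/kg.
Origin Vinius qualifies under the Ravica–Vinius agreement and 6848.42 is covered: preferential rate Free applies instead.
Duty = $83,248.64 × 0% = $0.00.
Line 3 (3556.07, Farune, 1,449 kg, $183,791.16):
Base rate for 3556.07 is 29%.
Additional duty on 3556.07 from Farune: +43.9%. Applied ad valorem rate: 29% + 43.9% = 72.9%.
Duty = $183,791.16 × 72.9% = $133,983.76.
Line 4 (7083.75, Farune, 3,027 units, $188,188.59):
Base rate for 7083.75 is 4.5% + $3.43/unit.
Duty = $188,188.59 × 4.5% + 3,027 × $3.43 = $18,851.10.
Total = $571,049.03 + $0.00 + $133,983.76 + $18,851.10 = $723,883.89.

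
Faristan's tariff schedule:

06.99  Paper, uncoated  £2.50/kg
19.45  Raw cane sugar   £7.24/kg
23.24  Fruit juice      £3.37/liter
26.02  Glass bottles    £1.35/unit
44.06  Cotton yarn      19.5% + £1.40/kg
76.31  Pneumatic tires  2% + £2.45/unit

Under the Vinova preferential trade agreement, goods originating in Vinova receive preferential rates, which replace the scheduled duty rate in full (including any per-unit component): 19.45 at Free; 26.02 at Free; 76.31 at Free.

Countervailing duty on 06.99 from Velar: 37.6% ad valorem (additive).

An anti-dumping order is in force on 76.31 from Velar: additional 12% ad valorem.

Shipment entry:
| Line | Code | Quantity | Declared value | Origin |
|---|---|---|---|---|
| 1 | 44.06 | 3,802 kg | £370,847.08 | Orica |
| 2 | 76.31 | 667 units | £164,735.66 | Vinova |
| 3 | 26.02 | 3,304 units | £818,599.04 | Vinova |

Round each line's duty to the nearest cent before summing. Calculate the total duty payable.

£77,637.98

Line 1 (44.06, Orica, 3,802 kg, £370,847.08):
Base rate for 44.06 is 19.5% + £1.40/kg.
Duty = £370,847.08 × 19.5% + 3,802 × £1.40 = £77,637.98.
Line 2 (76.31, Vinova, 667 units, £164,735.66):
Base rate for 76.31 is 2% + £2.45/unit.
Origin Vinova qualifies under the Faristan–Vinova agreement and 76.31 is covered: preferential rate Free applies instead.
The additional-duty order on 76.31 targets Velar, not Vinova; it does not apply.
Duty = £164,735.66 × 0% = £0.00.
Line 3 (26.02, Vinova, 3,304 units, £818,599.04):
Base rate for 26.02 is £1.35/unit.
Origin Vinova qualifies under the Faristan–Vinova agreement and 26.02 is covered: preferential rate Free applies instead.
Duty = £818,599.04 × 0% = £0.00.
Total = £77,637.98 + £0.00 + £0.00 = £77,637.98.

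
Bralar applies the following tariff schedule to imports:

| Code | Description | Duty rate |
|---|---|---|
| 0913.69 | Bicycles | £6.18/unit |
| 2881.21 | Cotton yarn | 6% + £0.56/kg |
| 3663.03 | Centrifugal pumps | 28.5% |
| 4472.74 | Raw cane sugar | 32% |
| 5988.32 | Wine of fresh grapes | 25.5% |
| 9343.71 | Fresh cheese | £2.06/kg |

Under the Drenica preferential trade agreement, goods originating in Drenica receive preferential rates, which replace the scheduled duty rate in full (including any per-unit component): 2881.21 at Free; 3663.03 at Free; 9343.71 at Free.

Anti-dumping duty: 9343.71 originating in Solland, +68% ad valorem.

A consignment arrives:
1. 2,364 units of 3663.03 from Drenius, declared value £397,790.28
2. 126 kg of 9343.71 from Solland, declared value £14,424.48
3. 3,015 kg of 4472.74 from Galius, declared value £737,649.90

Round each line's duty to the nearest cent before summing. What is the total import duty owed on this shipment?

£359,486.41

Line 1 (3663.03, Drenius, 2,364 units, £397,790.28):
Base rate for 3663.03 is 28.5%.
3663.03 has an FTA preferential rate, but origin Drenius is not Drenica; base rate stands.
Duty = £397,790.28 × 28.5% = £113,370.23.
Line 2 (9343.71, Solland, 126 kg, £14,424.48):
Base rate for 9343.71 is £2.06/kg.
9343.71 has an FTA preferential rate, but origin Solland is not Drenica; base rate stands.
Additional duty on 9343.71 from Solland: +68% ad valorem. Applied ad valorem rate = 68%.
Duty = £14,424.48 × 68% + 126 × £2.06 = £10,068.21.
Line 3 (4472.74, Galius, 3,015 kg, £737,649.90):
Base rate for 4472.74 is 32%.
Duty = £737,649.90 × 32% = £236,047.97.
Total = £113,370.23 + £10,068.21 + £236,047.97 = £359,486.41.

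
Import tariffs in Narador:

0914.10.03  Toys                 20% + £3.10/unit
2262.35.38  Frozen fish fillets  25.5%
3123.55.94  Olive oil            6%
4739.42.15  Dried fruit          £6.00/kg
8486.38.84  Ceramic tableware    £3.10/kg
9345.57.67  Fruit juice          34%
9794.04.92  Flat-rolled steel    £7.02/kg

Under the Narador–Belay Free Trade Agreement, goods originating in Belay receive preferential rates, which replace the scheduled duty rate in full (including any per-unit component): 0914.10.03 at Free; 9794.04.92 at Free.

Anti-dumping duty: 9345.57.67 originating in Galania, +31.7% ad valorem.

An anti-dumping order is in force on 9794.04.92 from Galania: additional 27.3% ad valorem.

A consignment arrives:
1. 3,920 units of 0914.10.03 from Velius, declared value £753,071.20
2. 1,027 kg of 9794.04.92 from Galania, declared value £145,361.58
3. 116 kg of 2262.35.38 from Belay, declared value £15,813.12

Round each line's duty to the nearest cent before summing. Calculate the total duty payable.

£213,691.84

Line 1 (0914.10.03, Velius, 3,920 units, £753,071.20):
Base rate for 0914.10.03 is 20% + £3.10/unit.
0914.10.03 has an FTA preferential rate, but origin Velius is not Belay; base rate stands.
Duty = £753,071.20 × 20% + 3,920 × £3.10 = £162,766.24.
Line 2 (9794.04.92, Galania, 1,027 kg, £145,361.58):
Base rate for 9794.04.92 is £7.02/kg.
9794.04.92 has an FTA preferential rate, but origin Galania is not Belay; base rate stands.
Additional duty on 9794.04.92 from Galania: +27.3% ad valorem. Applied ad valorem rate = 27.3%.
Duty = £145,361.58 × 27.3% + 1,027 × £7.02 = £46,893.25.
Line 3 (2262.35.38, Belay, 116 kg, £15,813.12):
Base rate for 2262.35.38 is 25.5%.
Origin Belay is the FTA partner but 2262.35.38 is not on the preference list; base rate stands.
Duty = £15,813.12 × 25.5% = £4,032.35.
Total = £162,766.24 + £46,893.25 + £4,032.35 = £213,691.84.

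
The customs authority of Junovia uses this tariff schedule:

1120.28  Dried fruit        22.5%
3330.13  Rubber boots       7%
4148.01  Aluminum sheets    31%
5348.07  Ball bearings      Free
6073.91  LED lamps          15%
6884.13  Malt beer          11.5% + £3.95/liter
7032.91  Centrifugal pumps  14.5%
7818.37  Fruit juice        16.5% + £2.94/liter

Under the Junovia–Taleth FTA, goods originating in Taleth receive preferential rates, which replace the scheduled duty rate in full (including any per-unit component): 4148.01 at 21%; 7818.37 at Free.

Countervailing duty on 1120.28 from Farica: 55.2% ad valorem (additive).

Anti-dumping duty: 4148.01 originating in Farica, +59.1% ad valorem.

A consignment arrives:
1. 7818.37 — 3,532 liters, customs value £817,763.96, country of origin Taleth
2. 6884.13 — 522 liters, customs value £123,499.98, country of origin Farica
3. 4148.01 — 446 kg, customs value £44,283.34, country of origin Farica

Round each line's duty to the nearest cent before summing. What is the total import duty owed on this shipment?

Line 1 (7818.37, Taleth, 3,532 liters, £817,763.96):
Base rate for 7818.37 is 16.5% + £2.94/liter.
Origin Taleth qualifies under the Junovia–Taleth agreement and 7818.37 is covered: preferential rate Free applies instead.
Duty = £817,763.96 × 0% = £0.00.
Line 2 (6884.13, Farica, 522 liters, £123,499.98):
Base rate for 6884.13 is 11.5% + £3.95/liter.
Duty = £123,499.98 × 11.5% + 522 × £3.95 = £16,264.40.
Line 3 (4148.01, Farica, 446 kg, £44,283.34):
Base rate for 4148.01 is 31%.
4148.01 has an FTA preferential rate, but origin Farica is not Taleth; base rate stands.
Additional duty on 4148.01 from Farica: +59.1%. Applied ad valorem rate: 31% + 59.1% = 90.1%.
Duty = £44,283.34 × 90.1% = £39,899.29.
Total = £0.00 + £16,264.40 + £39,899.29 = £56,163.69.

£56,163.69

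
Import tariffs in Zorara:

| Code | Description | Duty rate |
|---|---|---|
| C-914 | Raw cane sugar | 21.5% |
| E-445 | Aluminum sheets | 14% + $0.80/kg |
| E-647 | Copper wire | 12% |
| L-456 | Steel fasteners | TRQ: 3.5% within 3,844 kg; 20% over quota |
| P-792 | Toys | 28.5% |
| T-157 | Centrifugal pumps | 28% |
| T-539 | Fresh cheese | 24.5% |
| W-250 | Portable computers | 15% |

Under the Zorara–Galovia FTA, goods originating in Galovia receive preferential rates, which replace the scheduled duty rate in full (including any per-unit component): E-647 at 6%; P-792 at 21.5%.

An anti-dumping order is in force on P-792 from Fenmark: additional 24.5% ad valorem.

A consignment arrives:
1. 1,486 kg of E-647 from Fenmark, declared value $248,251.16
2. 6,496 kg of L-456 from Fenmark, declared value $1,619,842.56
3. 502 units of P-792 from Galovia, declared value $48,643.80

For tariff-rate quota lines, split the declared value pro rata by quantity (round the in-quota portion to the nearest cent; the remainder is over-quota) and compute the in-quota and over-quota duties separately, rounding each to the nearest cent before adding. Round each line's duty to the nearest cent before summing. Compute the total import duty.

$206,057.99

Line 1 (E-647, Fenmark, 1,486 kg, $248,251.16):
Base rate for E-647 is 12%.
E-647 has an FTA preferential rate, but origin Fenmark is not Galovia; base rate stands.
Duty = $248,251.16 × 12% = $29,790.14.
Line 2 (L-456, Fenmark, 6,496 kg, $1,619,842.56):
Code L-456 is under a tariff-rate quota (threshold 3,844 kg). In-quota: 3,844 kg at 3.5%; over-quota: 2,652 kg at 20%.
Pro-rata value split: in-quota = $1,619,842.56 × 3,844/6,496 = $958,539.84; over-quota = $1,619,842.56 − $958,539.84 = $661,302.72.
In-quota duty = $958,539.84 × 3.5% = $33,548.89. Over-quota duty = $661,302.72 × 20% = $132,260.54.
Line duty = $33,548.89 + $132,260.54 = $165,809.43.
Line 3 (P-792, Galovia, 502 units, $48,643.80):
Base rate for P-792 is 28.5%.
Origin Galovia qualifies under the Zorara–Galovia agreement and P-792 is covered: preferential rate 21.5% applies instead.
The additional-duty order on P-792 targets Fenmark, not Galovia; it does not apply.
Duty = $48,643.80 × 21.5% = $10,458.42.
Total = $29,790.14 + $165,809.43 + $10,458.42 = $206,057.99.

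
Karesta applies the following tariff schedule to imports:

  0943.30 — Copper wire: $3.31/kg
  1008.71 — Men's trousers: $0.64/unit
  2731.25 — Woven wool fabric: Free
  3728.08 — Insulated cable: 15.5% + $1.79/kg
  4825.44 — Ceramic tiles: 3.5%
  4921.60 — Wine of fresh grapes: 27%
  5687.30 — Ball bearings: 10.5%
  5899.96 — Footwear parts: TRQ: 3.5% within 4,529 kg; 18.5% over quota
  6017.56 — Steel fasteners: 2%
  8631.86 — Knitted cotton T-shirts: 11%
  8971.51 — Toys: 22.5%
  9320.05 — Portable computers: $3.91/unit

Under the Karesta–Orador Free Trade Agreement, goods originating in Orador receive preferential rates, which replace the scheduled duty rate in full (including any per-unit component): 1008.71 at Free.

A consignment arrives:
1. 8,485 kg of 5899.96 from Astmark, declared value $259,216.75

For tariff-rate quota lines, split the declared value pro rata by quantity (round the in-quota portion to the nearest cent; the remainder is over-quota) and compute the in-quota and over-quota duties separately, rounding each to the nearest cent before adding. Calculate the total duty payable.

$27,200.95

Line 1 (5899.96, Astmark, 8,485 kg, $259,216.75):
Code 5899.96 is under a tariff-rate quota (threshold 4,529 kg). In-quota: 4,529 kg at 3.5%; over-quota: 3,956 kg at 18.5%.
Pro-rata value split: in-quota = $259,216.75 × 4,529/8,485 = $138,360.95; over-quota = $259,216.75 − $138,360.95 = $120,855.80.
In-quota duty = $138,360.95 × 3.5% = $4,842.63. Over-quota duty = $120,855.80 × 18.5% = $22,358.32.
Line duty = $4,842.63 + $22,358.32 = $27,200.95.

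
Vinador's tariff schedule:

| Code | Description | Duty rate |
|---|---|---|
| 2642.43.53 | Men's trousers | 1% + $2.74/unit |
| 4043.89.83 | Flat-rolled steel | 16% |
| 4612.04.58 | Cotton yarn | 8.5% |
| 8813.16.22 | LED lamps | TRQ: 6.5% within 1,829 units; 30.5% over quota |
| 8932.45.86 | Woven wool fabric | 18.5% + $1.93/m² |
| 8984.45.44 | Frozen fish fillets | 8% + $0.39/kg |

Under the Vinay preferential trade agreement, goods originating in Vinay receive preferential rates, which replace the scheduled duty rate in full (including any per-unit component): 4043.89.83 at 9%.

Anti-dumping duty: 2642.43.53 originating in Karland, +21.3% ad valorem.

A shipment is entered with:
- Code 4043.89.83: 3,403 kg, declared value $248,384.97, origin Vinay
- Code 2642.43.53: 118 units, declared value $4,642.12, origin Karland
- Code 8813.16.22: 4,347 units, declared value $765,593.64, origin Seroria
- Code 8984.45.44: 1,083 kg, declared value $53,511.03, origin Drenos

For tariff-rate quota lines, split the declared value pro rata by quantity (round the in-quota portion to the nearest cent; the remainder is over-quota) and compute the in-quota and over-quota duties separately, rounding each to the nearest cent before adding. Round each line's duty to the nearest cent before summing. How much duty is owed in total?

Line 1 (4043.89.83, Vinay, 3,403 kg, $248,384.97):
Base rate for 4043.89.83 is 16%.
Origin Vinay qualifies under the Vinador–Vinay agreement and 4043.89.83 is covered: preferential rate 9% applies instead.
Duty = $248,384.97 × 9% = $22,354.65.
Line 2 (2642.43.53, Karland, 118 units, $4,642.12):
Base rate for 2642.43.53 is 1% + $2.74/unit.
Additional duty on 2642.43.53 from Karland: +21.3%. Applied ad valorem rate: 1% + 21.3% = 22.3%.
Duty = $4,642.12 × 22.3% + 118 × $2.74 = $1,358.51.
Line 3 (8813.16.22, Seroria, 4,347 units, $765,593.64):
Code 8813.16.22 is under a tariff-rate quota (threshold 1,829 units). In-quota: 1,829 units at 6.5%; over-quota: 2,518 units at 30.5%.
Pro-rata value split: in-quota = $765,593.64 × 1,829/4,347 = $322,123.48; over-quota = $765,593.64 − $322,123.48 = $443,470.16.
In-quota duty = $322,123.48 × 6.5% = $20,938.03. Over-quota duty = $443,470.16 × 30.5% = $135,258.40.
Line duty = $20,938.03 + $135,258.40 = $156,196.43.
Line 4 (8984.45.44, Drenos, 1,083 kg, $53,511.03):
Base rate for 8984.45.44 is 8% + $0.39/kg.
Duty = $53,511.03 × 8% + 1,083 × $0.39 = $4,703.25.
Total = $22,354.65 + $1,358.51 + $156,196.43 + $4,703.25 = $184,612.84.

$184,612.84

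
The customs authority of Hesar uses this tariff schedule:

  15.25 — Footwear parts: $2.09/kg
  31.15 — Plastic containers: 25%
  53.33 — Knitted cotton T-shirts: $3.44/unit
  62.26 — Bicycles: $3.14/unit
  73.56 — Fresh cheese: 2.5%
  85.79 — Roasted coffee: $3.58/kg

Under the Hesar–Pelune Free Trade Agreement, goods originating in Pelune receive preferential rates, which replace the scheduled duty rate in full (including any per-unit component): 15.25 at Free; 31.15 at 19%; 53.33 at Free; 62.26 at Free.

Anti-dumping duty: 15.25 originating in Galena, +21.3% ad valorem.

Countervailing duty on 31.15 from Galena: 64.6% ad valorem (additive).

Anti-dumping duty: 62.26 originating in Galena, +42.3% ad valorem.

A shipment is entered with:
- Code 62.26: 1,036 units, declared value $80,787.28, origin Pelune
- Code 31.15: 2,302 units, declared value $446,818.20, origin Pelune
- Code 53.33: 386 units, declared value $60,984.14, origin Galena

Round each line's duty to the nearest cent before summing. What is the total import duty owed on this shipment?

$86,223.30

Line 1 (62.26, Pelune, 1,036 units, $80,787.28):
Base rate for 62.26 is $3.14/unit.
Origin Pelune qualifies under the Hesar–Pelune agreement and 62.26 is covered: preferential rate Free applies instead.
The additional-duty order on 62.26 targets Galena, not Pelune; it does not apply.
Duty = $80,787.28 × 0% = $0.00.
Line 2 (31.15, Pelune, 2,302 units, $446,818.20):
Base rate for 31.15 is 25%.
Origin Pelune qualifies under the Hesar–Pelune agreement and 31.15 is covered: preferential rate 19% applies instead.
The additional-duty order on 31.15 targets Galena, not Pelune; it does not apply.
Duty = $446,818.20 × 19% = $84,895.46.
Line 3 (53.33, Galena, 386 units, $60,984.14):
Base rate for 53.33 is $3.44/unit.
53.33 has an FTA preferential rate, but origin Galena is not Pelune; base rate stands.
Duty = 386 × $3.44 = $1,327.84.
Total = $0.00 + $84,895.46 + $1,327.84 = $86,223.30.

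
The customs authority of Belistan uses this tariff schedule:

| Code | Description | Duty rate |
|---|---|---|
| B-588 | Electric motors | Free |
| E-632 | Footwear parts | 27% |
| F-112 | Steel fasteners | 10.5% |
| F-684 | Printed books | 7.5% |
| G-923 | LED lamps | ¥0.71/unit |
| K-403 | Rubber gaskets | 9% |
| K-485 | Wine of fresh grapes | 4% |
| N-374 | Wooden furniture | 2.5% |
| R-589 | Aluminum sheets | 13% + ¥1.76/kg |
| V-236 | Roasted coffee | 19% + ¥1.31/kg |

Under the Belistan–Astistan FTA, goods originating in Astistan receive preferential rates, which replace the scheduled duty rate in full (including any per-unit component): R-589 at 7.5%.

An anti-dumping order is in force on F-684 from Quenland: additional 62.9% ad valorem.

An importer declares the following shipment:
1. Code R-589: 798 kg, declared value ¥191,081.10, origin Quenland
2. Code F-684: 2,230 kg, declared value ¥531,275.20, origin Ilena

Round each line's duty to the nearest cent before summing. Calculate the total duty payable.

¥66,090.66

Line 1 (R-589, Quenland, 798 kg, ¥191,081.10):
Base rate for R-589 is 13% + ¥1.76/kg.
R-589 has an FTA preferential rate, but origin Quenland is not Astistan; base rate stands.
Duty = ¥191,081.10 × 13% + 798 × ¥1.76 = ¥26,245.02.
Line 2 (F-684, Ilena, 2,230 kg, ¥531,275.20):
Base rate for F-684 is 7.5%.
The additional-duty order on F-684 targets Quenland, not Ilena; it does not apply.
Duty = ¥531,275.20 × 7.5% = ¥39,845.64.
Total = ¥26,245.02 + ¥39,845.64 = ¥66,090.66.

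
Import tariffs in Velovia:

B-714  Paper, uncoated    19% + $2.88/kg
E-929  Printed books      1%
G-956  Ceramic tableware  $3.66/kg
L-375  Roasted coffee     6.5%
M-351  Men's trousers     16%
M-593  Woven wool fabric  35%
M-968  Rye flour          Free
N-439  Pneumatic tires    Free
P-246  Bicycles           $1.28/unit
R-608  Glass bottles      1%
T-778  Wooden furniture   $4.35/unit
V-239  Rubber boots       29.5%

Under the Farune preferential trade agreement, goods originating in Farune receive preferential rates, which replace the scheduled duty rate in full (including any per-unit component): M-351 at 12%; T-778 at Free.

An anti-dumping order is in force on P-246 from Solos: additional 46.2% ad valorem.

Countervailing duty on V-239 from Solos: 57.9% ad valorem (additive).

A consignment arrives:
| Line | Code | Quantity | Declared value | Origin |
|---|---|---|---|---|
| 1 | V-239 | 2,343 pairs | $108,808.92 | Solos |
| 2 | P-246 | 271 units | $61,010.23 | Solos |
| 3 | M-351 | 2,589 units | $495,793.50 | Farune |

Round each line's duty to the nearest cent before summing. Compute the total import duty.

$183,127.83

Line 1 (V-239, Solos, 2,343 pairs, $108,808.92):
Base rate for V-239 is 29.5%.
Additional duty on V-239 from Solos: +57.9%. Applied ad valorem rate: 29.5% + 57.9% = 87.4%.
Duty = $108,808.92 × 87.4% = $95,099.00.
Line 2 (P-246, Solos, 271 units, $61,010.23):
Base rate for P-246 is $1.28/unit.
Additional duty on P-246 from Solos: +46.2% ad valorem. Applied ad valorem rate = 46.2%.
Duty = $61,010.23 × 46.2% + 271 × $1.28 = $28,533.61.
Line 3 (M-351, Farune, 2,589 units, $495,793.50):
Base rate for M-351 is 16%.
Origin Farune qualifies under the Velovia–Farune agreement and M-351 is covered: preferential rate 12% applies instead.
Duty = $495,793.50 × 12% = $59,495.22.
Total = $95,099.00 + $28,533.61 + $59,495.22 = $183,127.83.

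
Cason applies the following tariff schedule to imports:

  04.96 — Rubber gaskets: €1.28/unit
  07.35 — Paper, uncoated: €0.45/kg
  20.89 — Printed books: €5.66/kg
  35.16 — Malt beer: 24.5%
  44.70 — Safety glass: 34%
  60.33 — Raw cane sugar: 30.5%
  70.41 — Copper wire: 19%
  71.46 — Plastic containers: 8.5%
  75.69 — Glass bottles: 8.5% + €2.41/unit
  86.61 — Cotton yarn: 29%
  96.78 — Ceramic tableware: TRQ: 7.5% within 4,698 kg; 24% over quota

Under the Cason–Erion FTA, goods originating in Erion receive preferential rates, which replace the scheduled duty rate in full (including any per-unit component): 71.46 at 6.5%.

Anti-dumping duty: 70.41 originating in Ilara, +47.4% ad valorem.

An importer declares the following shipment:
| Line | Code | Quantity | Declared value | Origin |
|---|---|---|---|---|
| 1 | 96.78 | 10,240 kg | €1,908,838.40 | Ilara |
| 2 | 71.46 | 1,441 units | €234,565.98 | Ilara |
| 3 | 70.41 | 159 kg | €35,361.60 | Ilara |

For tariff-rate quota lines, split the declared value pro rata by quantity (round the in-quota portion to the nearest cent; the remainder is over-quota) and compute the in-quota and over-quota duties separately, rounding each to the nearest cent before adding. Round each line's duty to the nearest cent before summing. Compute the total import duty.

Line 1 (96.78, Ilara, 10,240 kg, €1,908,838.40):
Code 96.78 is under a tariff-rate quota (threshold 4,698 kg). In-quota: 4,698 kg at 7.5%; over-quota: 5,542 kg at 24%.
Pro-rata value split: in-quota = €1,908,838.40 × 4,698/10,240 = €875,754.18; over-quota = €1,908,838.40 − €875,754.18 = €1,033,084.22.
In-quota duty = €875,754.18 × 7.5% = €65,681.56. Over-quota duty = €1,033,084.22 × 24% = €247,940.21.
Line duty = €65,681.56 + €247,940.21 = €313,621.77.
Line 2 (71.46, Ilara, 1,441 units, €234,565.98):
Base rate for 71.46 is 8.5%.
71.46 has an FTA preferential rate, but origin Ilara is not Erion; base rate stands.
Duty = €234,565.98 × 8.5% = €19,938.11.
Line 3 (70.41, Ilara, 159 kg, €35,361.60):
Base rate for 70.41 is 19%.
Additional duty on 70.41 from Ilara: +47.4%. Applied ad valorem rate: 19% + 47.4% = 66.4%.
Duty = €35,361.60 × 66.4% = €23,480.10.
Total = €313,621.77 + €19,938.11 + €23,480.10 = €357,039.98.

€357,039.98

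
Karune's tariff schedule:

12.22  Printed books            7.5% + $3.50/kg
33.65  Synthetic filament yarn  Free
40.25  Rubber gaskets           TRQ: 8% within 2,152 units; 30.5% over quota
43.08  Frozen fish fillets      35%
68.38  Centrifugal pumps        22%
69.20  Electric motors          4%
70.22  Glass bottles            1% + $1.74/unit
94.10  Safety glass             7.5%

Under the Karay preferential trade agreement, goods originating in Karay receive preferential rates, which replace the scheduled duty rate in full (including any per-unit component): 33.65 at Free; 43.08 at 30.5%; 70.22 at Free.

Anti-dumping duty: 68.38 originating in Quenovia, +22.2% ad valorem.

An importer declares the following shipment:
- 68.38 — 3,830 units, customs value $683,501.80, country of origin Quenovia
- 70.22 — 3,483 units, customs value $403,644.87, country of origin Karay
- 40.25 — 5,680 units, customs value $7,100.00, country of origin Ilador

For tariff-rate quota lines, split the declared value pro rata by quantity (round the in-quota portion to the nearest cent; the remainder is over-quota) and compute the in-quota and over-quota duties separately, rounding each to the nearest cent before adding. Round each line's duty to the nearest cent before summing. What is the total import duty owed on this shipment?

$303,668.05

Line 1 (68.38, Quenovia, 3,830 units, $683,501.80):
Base rate for 68.38 is 22%.
Additional duty on 68.38 from Quenovia: +22.2%. Applied ad valorem rate: 22% + 22.2% = 44.2%.
Duty = $683,501.80 × 44.2% = $302,107.80.
Line 2 (70.22, Karay, 3,483 units, $403,644.87):
Base rate for 70.22 is 1% + $1.74/unit.
Origin Karay qualifies under the Karune–Karay agreement and 70.22 is covered: preferential rate Free applies instead.
Duty = $403,644.87 × 0% = $0.00.
Line 3 (40.25, Ilador, 5,680 units, $7,100.00):
Code 40.25 is under a tariff-rate quota (threshold 2,152 units). In-quota: 2,152 units at 8%; over-quota: 3,528 units at 30.5%.
Pro-rata value split: in-quota = $7,100.00 × 2,152/5,680 = $2,690.00; over-quota = $7,100.00 − $2,690.00 = $4,410.00.
In-quota duty = $2,690.00 × 8% = $215.20. Over-quota duty = $4,410.00 × 30.5% = $1,345.05.
Line duty = $215.20 + $1,345.05 = $1,560.25.
Total = $302,107.80 + $0.00 + $1,560.25 = $303,668.05.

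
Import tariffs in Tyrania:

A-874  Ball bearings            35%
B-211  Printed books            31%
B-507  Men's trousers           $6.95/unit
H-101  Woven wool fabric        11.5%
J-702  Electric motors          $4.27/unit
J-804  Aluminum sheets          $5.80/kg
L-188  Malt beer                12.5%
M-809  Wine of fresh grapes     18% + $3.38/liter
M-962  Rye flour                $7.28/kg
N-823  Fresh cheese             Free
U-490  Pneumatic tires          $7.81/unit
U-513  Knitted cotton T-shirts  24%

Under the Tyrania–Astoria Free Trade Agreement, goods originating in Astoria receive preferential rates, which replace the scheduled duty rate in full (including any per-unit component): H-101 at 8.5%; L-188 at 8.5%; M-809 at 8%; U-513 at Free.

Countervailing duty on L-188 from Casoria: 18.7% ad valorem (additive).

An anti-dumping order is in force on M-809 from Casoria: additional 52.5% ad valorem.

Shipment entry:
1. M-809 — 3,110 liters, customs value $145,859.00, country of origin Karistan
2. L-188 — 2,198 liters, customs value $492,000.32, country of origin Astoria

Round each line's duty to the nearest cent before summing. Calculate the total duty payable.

$78,586.45

Line 1 (M-809, Karistan, 3,110 liters, $145,859.00):
Base rate for M-809 is 18% + $3.38/liter.
M-809 has an FTA preferential rate, but origin Karistan is not Astoria; base rate stands.
The additional-duty order on M-809 targets Casoria, not Karistan; it does not apply.
Duty = $145,859.00 × 18% + 3,110 × $3.38 = $36,766.42.
Line 2 (L-188, Astoria, 2,198 liters, $492,000.32):
Base rate for L-188 is 12.5%.
Origin Astoria qualifies under the Tyrania–Astoria agreement and L-188 is covered: preferential rate 8.5% applies instead.
The additional-duty order on L-188 targets Casoria, not Astoria; it does not apply.
Duty = $492,000.32 × 8.5% = $41,820.03.
Total = $36,766.42 + $41,820.03 = $78,586.45.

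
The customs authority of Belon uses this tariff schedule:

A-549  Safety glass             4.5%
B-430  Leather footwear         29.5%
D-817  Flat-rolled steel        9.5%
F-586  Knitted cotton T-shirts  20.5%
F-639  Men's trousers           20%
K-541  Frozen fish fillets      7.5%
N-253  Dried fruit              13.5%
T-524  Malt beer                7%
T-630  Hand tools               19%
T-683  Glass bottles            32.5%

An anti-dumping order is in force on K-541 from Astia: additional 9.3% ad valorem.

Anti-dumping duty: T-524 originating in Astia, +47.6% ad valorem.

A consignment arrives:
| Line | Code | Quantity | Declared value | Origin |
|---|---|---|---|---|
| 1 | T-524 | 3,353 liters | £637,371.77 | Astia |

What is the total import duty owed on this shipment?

Line 1 (T-524, Astia, 3,353 liters, £637,371.77):
Base rate for T-524 is 7%.
Additional duty on T-524 from Astia: +47.6%. Applied ad valorem rate: 7% + 47.6% = 54.6%.
Duty = £637,371.77 × 54.6% = £348,004.99.

£348,004.99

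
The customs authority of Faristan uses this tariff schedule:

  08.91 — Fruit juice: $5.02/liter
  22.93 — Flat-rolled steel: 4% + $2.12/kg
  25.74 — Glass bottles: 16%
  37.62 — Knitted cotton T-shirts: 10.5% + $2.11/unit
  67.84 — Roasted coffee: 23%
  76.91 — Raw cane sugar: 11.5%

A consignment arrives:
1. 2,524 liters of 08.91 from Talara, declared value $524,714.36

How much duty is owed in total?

Line 1 (08.91, Talara, 2,524 liters, $524,714.36):
Base rate for 08.91 is $5.02/liter.
Duty = 2,524 × $5.02 = $12,670.48.

$12,670.48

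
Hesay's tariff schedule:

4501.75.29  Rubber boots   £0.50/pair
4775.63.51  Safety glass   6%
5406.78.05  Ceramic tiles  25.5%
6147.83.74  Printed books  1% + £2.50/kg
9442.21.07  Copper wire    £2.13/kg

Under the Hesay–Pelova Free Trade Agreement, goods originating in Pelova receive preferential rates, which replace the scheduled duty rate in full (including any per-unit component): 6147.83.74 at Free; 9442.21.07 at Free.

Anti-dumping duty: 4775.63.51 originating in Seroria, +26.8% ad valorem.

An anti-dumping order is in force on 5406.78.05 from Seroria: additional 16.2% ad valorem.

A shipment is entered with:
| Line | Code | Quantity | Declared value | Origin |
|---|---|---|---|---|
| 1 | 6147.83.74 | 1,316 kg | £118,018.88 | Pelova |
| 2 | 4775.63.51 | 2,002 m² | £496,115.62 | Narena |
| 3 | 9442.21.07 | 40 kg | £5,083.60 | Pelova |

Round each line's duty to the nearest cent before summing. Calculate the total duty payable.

£29,766.94

Line 1 (6147.83.74, Pelova, 1,316 kg, £118,018.88):
Base rate for 6147.83.74 is 1% + £2.50/kg.
Origin Pelova qualifies under the Hesay–Pelova agreement and 6147.83.74 is covered: preferential rate Free applies instead.
Duty = £118,018.88 × 0% = £0.00.
Line 2 (4775.63.51, Narena, 2,002 m², £496,115.62):
Base rate for 4775.63.51 is 6%.
The additional-duty order on 4775.63.51 targets Seroria, not Narena; it does not apply.
Duty = £496,115.62 × 6% = £29,766.94.
Line 3 (9442.21.07, Pelova, 40 kg, £5,083.60):
Base rate for 9442.21.07 is £2.13/kg.
Origin Pelova qualifies under the Hesay–Pelova agreement and 9442.21.07 is covered: preferential rate Free applies instead.
Duty = £5,083.60 × 0% = £0.00.
Total = £0.00 + £29,766.94 + £0.00 = £29,766.94.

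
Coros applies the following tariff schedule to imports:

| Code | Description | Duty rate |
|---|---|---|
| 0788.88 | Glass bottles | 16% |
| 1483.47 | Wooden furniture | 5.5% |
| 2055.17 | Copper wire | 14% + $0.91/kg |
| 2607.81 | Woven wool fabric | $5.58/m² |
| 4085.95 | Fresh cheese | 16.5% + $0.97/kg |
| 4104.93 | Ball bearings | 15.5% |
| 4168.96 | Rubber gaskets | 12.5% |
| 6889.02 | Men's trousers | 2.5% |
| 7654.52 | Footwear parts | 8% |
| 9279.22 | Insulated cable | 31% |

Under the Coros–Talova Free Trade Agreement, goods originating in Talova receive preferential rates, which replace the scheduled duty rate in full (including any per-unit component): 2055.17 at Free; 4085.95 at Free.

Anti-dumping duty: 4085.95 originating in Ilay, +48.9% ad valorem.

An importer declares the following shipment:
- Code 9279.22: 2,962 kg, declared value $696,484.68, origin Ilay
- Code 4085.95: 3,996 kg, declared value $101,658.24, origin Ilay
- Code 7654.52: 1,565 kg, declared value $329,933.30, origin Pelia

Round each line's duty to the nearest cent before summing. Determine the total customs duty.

Line 1 (9279.22, Ilay, 2,962 kg, $696,484.68):
Base rate for 9279.22 is 31%.
Duty = $696,484.68 × 31% = $215,910.25.
Line 2 (4085.95, Ilay, 3,996 kg, $101,658.24):
Base rate for 4085.95 is 16.5% + $0.97/kg.
4085.95 has an FTA preferential rate, but origin Ilay is not Talova; base rate stands.
Additional duty on 4085.95 from Ilay: +48.9%. Applied ad valorem rate: 16.5% + 48.9% = 65.4%.
Duty = $101,658.24 × 65.4% + 3,996 × $0.97 = $70,360.61.
Line 3 (7654.52, Pelia, 1,565 kg, $329,933.30):
Base rate for 7654.52 is 8%.
Duty = $329,933.30 × 8% = $26,394.66.
Total = $215,910.25 + $70,360.61 + $26,394.66 = $312,665.52.

$312,665.52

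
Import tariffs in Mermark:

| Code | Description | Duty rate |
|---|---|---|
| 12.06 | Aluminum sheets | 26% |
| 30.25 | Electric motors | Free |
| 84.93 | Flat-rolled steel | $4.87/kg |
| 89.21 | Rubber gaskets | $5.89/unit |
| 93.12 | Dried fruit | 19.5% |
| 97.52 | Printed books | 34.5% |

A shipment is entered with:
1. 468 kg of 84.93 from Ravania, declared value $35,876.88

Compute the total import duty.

$2,279.16

Line 1 (84.93, Ravania, 468 kg, $35,876.88):
Base rate for 84.93 is $4.87/kg.
Duty = 468 × $4.87 = $2,279.16.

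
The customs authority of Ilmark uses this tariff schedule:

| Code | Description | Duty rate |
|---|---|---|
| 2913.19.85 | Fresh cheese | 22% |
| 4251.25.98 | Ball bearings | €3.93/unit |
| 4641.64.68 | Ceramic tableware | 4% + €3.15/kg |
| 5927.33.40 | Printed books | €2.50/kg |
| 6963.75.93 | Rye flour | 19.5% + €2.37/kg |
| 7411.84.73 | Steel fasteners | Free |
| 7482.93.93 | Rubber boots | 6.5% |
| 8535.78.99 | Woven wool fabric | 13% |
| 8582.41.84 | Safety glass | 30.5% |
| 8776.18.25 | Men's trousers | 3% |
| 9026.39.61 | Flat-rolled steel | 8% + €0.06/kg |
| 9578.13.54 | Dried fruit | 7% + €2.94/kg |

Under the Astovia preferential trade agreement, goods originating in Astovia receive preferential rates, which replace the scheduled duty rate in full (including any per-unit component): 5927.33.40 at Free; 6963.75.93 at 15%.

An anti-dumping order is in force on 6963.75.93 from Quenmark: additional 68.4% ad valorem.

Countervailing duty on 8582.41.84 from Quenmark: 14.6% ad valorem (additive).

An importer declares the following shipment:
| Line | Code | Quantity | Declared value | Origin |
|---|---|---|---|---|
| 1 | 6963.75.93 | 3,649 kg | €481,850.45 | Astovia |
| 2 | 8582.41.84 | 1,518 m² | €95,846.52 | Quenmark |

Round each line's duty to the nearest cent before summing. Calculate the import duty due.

€115,504.35

Line 1 (6963.75.93, Astovia, 3,649 kg, €481,850.45):
Base rate for 6963.75.93 is 19.5% + €2.37/kg.
Origin Astovia qualifies under the Ilmark–Astovia agreement and 6963.75.93 is covered: preferential rate 15% applies instead.
The additional-duty order on 6963.75.93 targets Quenmark, not Astovia; it does not apply.
Duty = €481,850.45 × 15% = €72,277.57.
Line 2 (8582.41.84, Quenmark, 1,518 m², €95,846.52):
Base rate for 8582.41.84 is 30.5%.
Additional duty on 8582.41.84 from Quenmark: +14.6%. Applied ad valorem rate: 30.5% + 14.6% = 45.1%.
Duty = €95,846.52 × 45.1% = €43,226.78.
Total = €72,277.57 + €43,226.78 = €115,504.35.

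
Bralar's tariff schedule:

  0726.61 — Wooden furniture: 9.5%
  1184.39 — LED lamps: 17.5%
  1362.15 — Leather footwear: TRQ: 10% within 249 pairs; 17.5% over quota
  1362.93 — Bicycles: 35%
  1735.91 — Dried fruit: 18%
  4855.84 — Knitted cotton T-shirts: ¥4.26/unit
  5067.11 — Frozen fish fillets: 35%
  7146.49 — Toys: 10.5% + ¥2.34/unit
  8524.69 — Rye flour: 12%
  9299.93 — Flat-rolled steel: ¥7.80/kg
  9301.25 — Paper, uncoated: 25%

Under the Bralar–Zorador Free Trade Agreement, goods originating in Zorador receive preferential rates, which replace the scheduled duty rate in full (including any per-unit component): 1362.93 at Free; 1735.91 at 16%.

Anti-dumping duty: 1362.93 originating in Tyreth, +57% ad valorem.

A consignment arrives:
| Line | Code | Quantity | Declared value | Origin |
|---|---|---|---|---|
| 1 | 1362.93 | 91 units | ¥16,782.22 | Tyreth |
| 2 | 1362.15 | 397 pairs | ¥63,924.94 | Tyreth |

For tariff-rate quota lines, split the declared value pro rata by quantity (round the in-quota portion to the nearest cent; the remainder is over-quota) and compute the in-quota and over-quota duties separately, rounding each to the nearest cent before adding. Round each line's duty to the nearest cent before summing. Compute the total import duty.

¥23,619.46

Line 1 (1362.93, Tyreth, 91 units, ¥16,782.22):
Base rate for 1362.93 is 35%.
1362.93 has an FTA preferential rate, but origin Tyreth is not Zorador; base rate stands.
Additional duty on 1362.93 from Tyreth: +57%. Applied ad valorem rate: 35% + 57% = 92%.
Duty = ¥16,782.22 × 92% = ¥15,439.64.
Line 2 (1362.15, Tyreth, 397 pairs, ¥63,924.94):
Code 1362.15 is under a tariff-rate quota (threshold 249 pairs). In-quota: 249 pairs at 10%; over-quota: 148 pairs at 17.5%.
Pro-rata value split: in-quota = ¥63,924.94 × 249/397 = ¥40,093.98; over-quota = ¥63,924.94 − ¥40,093.98 = ¥23,830.96.
In-quota duty = ¥40,093.98 × 10% = ¥4,009.40. Over-quota duty = ¥23,830.96 × 17.5% = ¥4,170.42.
Line duty = ¥4,009.40 + ¥4,170.42 = ¥8,179.82.
Total = ¥15,439.64 + ¥8,179.82 = ¥23,619.46.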